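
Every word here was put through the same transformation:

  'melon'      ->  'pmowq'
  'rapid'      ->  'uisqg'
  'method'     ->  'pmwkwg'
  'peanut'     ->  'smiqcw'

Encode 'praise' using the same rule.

suiqvm

The shift depends on letter class: consonant m→p is +3, but vowel e→m is +8. The rule splits by letter class: vowels +8, consonants +3.
On praise: p(cons)+3=s, r(cons)+3=u, a(vowel)+8=i, i(vowel)+8=q, s(cons)+3=v, e(vowel)+8=m.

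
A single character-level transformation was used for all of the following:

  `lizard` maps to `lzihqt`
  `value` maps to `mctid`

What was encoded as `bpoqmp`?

The output letters match the input read backwards, each shifted +8: lizard reversed is drazil. Read the word backwards and shift each letter +8.
Reversing it on bpoqmp: shift back: b−8=t, p−8=h, o−8=g, q−8=i, m−8=e, p−8=h → thgieh; then reverse → height.

height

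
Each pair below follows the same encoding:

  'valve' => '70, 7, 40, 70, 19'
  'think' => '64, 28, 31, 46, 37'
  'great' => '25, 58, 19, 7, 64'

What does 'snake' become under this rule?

61, 46, 7, 37, 19

v(#22)→70 and a(#1)→7: differences scale by 3, so n = 3·pos + 4. The formula is n = 3×(alphabet index, a=1) + 4.
On snake: s=19→61, n=14→46, a=1→7, k=11→37, e=5→19.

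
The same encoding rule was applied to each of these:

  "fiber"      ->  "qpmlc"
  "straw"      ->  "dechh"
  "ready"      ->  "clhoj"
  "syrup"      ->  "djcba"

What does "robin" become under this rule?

Vowels shift forward by 7 and consonants shift forward by 11.
On robin: r(cons)+11=c, o(vowel)+7=v, b(cons)+11=m, i(vowel)+7=p, n(cons)+11=y.

cvmpy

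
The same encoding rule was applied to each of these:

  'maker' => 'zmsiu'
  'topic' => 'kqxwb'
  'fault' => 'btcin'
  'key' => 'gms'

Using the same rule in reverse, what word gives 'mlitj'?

The output letters match the input read backwards, each shifted +8: maker reversed is rekam. The word is reversed, then every letter is shifted forward by 8.
Decoding mlitj: shift back: m−8=e, l−8=d, i−8=a, t−8=l, j−8=b → edalb; then reverse → blade.

blade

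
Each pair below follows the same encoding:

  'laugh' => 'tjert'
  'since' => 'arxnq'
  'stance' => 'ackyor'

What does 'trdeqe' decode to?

litter

In laugh: l→t is +8, a→j is +9, u→e is +10, g→r is +11 — the shift increases by 1 each position. The shift increases by 1 at each position, starting from +8: 8, 9, 10, ….
Undoing it on trdeqe: t−8=l, r−9=i, d−10=t, e−11=t, q−12=e, e−13=r.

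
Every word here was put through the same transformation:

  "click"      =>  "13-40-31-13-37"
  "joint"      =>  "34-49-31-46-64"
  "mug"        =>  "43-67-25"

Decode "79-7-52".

c(#3)→13 and l(#12)→40: differences scale by 3, so n = 3·pos + 4. The formula is n = 3×(alphabet index, a=1) + 4.
Undoing it on 79-7-52: 79→(79−4)÷3=25=y, 7→(7−4)÷3=1=a, 52→(52−4)÷3=16=p.

yap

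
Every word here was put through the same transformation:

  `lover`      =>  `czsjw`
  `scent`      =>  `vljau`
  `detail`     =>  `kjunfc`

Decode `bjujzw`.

meteor

l(11)→c(2) and o(14)→z(25) fit y≡25x+13 (mod 26); the inverse of 25 mod 26 is 25. Treating letters as 0–25, the rule is x ↦ 25x + 13 (mod 26).
Undoing it on bjujzw: b(1)→25·(1−13)≡12=m; j(9)→25·(9−13)≡4=e; u(20)→25·(20−13)≡19=t; j(9)→25·(9−13)≡4=e; z(25)→25·(25−13)≡14=o; w(22)→25·(22−13)≡17=r (all mod 26).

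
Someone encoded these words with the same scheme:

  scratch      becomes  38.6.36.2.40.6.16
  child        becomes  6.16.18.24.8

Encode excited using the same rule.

Each letter becomes 2×(its alphabet position, a=1..z=26).
On excited: e=5→10, x=24→48, c=3→6, i=9→18, t=20→40, e=5→10, d=4→8.

10.48.6.18.40.10.8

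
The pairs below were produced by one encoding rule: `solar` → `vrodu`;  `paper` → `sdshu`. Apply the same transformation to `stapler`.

vwdsohu

Each letter is shifted forward by 3 in the alphabet (a Caesar shift of +3).
Applying it to stapler: s+3=v, t+3=w, a+3=d, p+3=s, l+3=o, e+3=h, r+3=u.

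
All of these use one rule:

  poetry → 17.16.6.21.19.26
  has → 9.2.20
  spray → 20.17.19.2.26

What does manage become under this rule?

14.2.15.2.8.6

The number is (letter's place in the alphabet, a=1) + 1.
For manage: m=13→14, a=1→2, n=14→15, a=1→2, g=7→8, e=5→6.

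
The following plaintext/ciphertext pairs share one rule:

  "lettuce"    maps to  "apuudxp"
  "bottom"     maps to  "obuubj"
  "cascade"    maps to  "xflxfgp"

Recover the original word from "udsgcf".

l(11)→a(0) and e(4)→p(15) fit y≡9x+5 (mod 26); the inverse of 9 mod 26 is 3. This is an affine cipher: with a=0,…,z=25, each position x becomes (9x+5) mod 26.
Undoing it on udsgcf: u(20)→3·(20−5)≡19=t; d(3)→3·(3−5)≡20=u; s(18)→3·(18−5)≡13=n; g(6)→3·(6−5)≡3=d; c(2)→3·(2−5)≡17=r; f(5)→3·(5−5)≡0=a (all mod 26).

tundra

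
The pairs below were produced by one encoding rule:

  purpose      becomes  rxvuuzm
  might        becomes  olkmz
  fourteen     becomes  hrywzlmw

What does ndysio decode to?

The shift increases by 1 at each position, starting from +2: 2, 3, 4, ….
Undoing it on ndysio: n−2=l, d−3=a, y−4=u, s−5=n, i−6=c, o−7=h.

launch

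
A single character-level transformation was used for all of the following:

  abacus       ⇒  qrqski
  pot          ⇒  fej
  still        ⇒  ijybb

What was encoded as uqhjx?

earth

Compare letters: a→q is +16, b→r is +16, a→q is +16 — a constant shift. Each letter is shifted forward by 16 in the alphabet (a Caesar shift of +16).
Undoing it on uqhjx: u−16=e, q−16=a, h−16=r, j−16=t, x−16=h.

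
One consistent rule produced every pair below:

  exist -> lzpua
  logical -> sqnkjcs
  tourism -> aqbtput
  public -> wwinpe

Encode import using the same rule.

powqyv

Shifts by position in exist: pos 0: e→l (+7), pos 1: x→z (+2), pos 2: i→p (+7), pos 3: s→u (+2) — repeating every 2. It's a Vigenère-style cipher with numeric key [7,2]: position i shifts by key[i mod 2].
Applying it to import: i+7=p, m+2=o, p+7=w, o+2=q, r+7=y, t+2=v.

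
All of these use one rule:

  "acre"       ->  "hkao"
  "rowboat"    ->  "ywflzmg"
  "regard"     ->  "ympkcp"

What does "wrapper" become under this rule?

In acre: a→h is +7, c→k is +8, r→a is +9, e→o is +10 — the shift increases by 1 each position. Letter i (0-indexed) is shifted by i+7, so successive shifts are 7, 8, 9, ….
For wrapper: w+7=d, r+8=z, a+9=j, p+10=z, p+11=a, e+12=q, r+13=e.

dzjzaqe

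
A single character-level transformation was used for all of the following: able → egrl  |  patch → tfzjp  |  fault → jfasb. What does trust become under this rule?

In able: a→e is +4, b→g is +5, l→r is +6, e→l is +7 — the shift increases by 1 each position. Each letter shifts forward by (position + 4), i.e. 4, 5, 6, … — the shift grows by one for each successive letter.
For trust: t+4=x, r+5=w, u+6=a, s+7=z, t+8=b.

xwazb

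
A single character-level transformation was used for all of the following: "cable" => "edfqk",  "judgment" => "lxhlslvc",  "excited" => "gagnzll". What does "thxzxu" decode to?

return

In cable: c→e is +2, a→d is +3, b→f is +4, l→q is +5 — the shift increases by 1 each position. Letter i (0-indexed) is shifted by i+2, so successive shifts are 2, 3, 4, ….
Reversing it on thxzxu: t−2=r, h−3=e, x−4=t, z−5=u, x−6=r, u−7=n.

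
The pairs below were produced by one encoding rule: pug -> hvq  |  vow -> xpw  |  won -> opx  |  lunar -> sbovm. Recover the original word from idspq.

porch

The output letters match the input read backwards, each shifted +1: pug reversed is gup. Two steps: reverse the string, then apply a Caesar shift of +1.
Reversing it on idspq: shift back: i−1=h, d−1=c, s−1=r, p−1=o, q−1=p → hcrop; then reverse → porch.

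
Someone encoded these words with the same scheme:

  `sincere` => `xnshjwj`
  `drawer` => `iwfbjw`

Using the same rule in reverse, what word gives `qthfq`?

Compare letters: s→x is +5, i→n is +5, n→s is +5 — a constant shift. Each letter is shifted forward by 5 in the alphabet (a Caesar shift of +5).
Undoing it on qthfq: q−5=l, t−5=o, h−5=c, f−5=a, q−5=l.

local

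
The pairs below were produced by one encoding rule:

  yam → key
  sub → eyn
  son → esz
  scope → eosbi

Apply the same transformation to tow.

The shift depends on letter class: consonant y→k is +12, but vowel a→e is +4. Two shifts are in play — +4 for a/e/i/o/u, +12 for every other letter.
For tow: t(cons)+12=f, o(vowel)+4=s, w(cons)+12=i.

fsi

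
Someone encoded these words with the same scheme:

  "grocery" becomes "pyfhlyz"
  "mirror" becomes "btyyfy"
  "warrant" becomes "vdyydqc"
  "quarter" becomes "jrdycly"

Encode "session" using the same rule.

g(6)→p(15) and r(17)→y(24) fit y≡15x+3 (mod 26); the inverse of 15 mod 26 is 7. This is an affine cipher: with a=0,…,z=25, each position x becomes (15x+3) mod 26.
For session: s(18)→15·18+3≡13=n; e(4)→15·4+3≡11=l; s(18)→15·18+3≡13=n; s(18)→15·18+3≡13=n; i(8)→15·8+3≡19=t; o(14)→15·14+3≡5=f; n(13)→15·13+3≡16=q (all mod 26).

nlnntfq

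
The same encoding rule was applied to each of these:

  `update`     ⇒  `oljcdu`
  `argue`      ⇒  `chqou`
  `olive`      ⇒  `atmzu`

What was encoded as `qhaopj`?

ground

u(20)→o(14) and p(15)→l(11) fit y≡11x+2 (mod 26); the inverse of 11 mod 26 is 19. Treating letters as 0–25, the rule is x ↦ 11x + 2 (mod 26).
Undoing it on qhaopj: q(16)→19·(16−2)≡6=g; h(7)→19·(7−2)≡17=r; a(0)→19·(0−2)≡14=o; o(14)→19·(14−2)≡20=u; p(15)→19·(15−2)≡13=n; j(9)→19·(9−2)≡3=d (all mod 26).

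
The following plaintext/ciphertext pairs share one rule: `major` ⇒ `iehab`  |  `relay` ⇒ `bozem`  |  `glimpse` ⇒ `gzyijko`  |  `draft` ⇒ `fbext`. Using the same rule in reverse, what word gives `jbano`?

probe

Treating letters as 0–25, the rule is x ↦ 9x + 4 (mod 26).
Reversing it on jbano: j(9)→3·(9−4)≡15=p; b(1)→3·(1−4)≡17=r; a(0)→3·(0−4)≡14=o; n(13)→3·(13−4)≡1=b; o(14)→3·(14−4)≡4=e (all mod 26).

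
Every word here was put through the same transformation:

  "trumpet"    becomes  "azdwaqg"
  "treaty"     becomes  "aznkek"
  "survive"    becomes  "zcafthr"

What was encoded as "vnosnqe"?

In trumpet: t→a is +7, r→z is +8, u→d is +9, m→w is +10 — the shift increases by 1 each position. The shift increases by 1 at each position, starting from +7: 7, 8, 9, ….
Reversing it on vnosnqe: v−7=o, n−8=f, o−9=f, s−10=i, n−11=c, q−12=e, e−13=r.

officer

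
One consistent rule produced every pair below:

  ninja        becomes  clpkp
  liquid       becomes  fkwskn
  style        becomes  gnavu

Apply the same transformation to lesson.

pquugn

The output letters match the input read backwards, each shifted +2: ninja reversed is ajnin. The word is reversed, then every letter is shifted forward by 2.
On lesson: reverse → nossel; then shift: n+2=p, o+2=q, s+2=u, s+2=u, e+2=g, l+2=n.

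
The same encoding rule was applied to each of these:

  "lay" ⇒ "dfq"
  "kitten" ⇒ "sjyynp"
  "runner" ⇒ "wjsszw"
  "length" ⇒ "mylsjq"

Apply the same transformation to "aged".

The word is reversed, then every letter is shifted forward by 5.
On aged: reverse → dega; then shift: d+5=i, e+5=j, g+5=l, a+5=f.

ijlf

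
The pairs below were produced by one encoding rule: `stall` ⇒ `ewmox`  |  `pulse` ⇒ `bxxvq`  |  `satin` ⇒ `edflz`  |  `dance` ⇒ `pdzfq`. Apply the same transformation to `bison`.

A repeating key of period 2 is used — shifts +12, +3 over and over.
For bison: b+12=n, i+3=l, s+12=e, o+3=r, n+12=z.

nlerz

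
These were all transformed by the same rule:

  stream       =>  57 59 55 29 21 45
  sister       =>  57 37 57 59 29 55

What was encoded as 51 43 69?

s(#19)→57 and t(#20)→59: differences scale by 2, so n = 2·pos + 19. With a=1..z=26, the number is 2·pos + 19.
Decoding 51 43 69: 51→(51−19)÷2=16=p, 43→(43−19)÷2=12=l, 69→(69−19)÷2=25=y.

ply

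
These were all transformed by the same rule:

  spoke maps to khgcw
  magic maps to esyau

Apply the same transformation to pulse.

hmdkw

Compare letters: s→k is +18, p→h is +18, o→g is +18 — a constant shift. Every letter moves 18 places later in the alphabet, wrapping around z→a.
For pulse: p+18=h, u+18=m, l+18=d, s+18=k, e+18=w.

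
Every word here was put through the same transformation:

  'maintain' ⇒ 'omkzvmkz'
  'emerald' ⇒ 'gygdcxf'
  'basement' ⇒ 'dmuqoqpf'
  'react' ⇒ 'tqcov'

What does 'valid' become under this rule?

xmnuf

A repeating key of period 2 is used — shifts +2, +12 over and over.
Applying it to valid: v+2=x, a+12=m, l+2=n, i+12=u, d+2=f.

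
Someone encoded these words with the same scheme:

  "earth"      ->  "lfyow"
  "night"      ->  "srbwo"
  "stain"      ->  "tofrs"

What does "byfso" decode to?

e(4)→l(11) and a(0)→f(5) fit y≡21x+5 (mod 26); the inverse of 21 mod 26 is 5. This is an affine cipher: with a=0,…,z=25, each position x becomes (21x+5) mod 26.
Reversing it on byfso: b(1)→5·(1−5)≡6=g; y(24)→5·(24−5)≡17=r; f(5)→5·(5−5)≡0=a; s(18)→5·(18−5)≡13=n; o(14)→5·(14−5)≡19=t (all mod 26).

grant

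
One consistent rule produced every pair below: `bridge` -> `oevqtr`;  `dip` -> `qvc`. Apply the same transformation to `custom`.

Compare letters: b→o is +13, r→e is +13, i→v is +13 — a constant shift. Every letter moves 13 places later in the alphabet, wrapping around z→a.
On custom: c+13=p, u+13=h, s+13=f, t+13=g, o+13=b, m+13=z.

phfgbz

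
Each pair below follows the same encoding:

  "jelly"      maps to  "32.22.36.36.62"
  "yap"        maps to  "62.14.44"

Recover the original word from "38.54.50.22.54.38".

museum

j(#10)→32 and e(#5)→22: differences scale by 2, so n = 2·pos + 12. With a=1..z=26, the number is 2·pos + 12.
Undoing it on 38.54.50.22.54.38: 38→(38−12)÷2=13=m, 54→(54−12)÷2=21=u, 50→(50−12)÷2=19=s, 22→(22−12)÷2=5=e, 54→(54−12)÷2=21=u, 38→(38−12)÷2=13=m.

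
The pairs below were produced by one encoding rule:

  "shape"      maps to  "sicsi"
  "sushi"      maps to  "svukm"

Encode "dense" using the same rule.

In shape: s→s is +0, h→i is +1, a→c is +2, p→s is +3 — the shift increases by 1 each position. Letter i (0-indexed) is shifted by i+0, so successive shifts are 0, 1, 2, ….
Applying it to dense: d+0=d, e+1=f, n+2=p, s+3=v, e+4=i.

dfpvi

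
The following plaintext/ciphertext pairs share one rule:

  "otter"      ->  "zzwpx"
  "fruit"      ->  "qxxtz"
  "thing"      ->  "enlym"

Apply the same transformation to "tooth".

euren

Shifts by position in otter: pos 0: o→z (+11), pos 1: t→z (+6), pos 2: t→w (+3), pos 3: e→p (+11), pos 4: r→x (+6) — repeating every 3. A repeating key of period 3 is used — shifts +11, +6, +3 over and over.
On tooth: t+11=e, o+6=u, o+3=r, t+11=e, h+6=n.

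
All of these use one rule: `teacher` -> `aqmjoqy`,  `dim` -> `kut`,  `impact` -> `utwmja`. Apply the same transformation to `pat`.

Two shifts are in play — +12 for a/e/i/o/u, +7 for every other letter.
Applying it to pat: p(cons)+7=w, a(vowel)+12=m, t(cons)+7=a.

wma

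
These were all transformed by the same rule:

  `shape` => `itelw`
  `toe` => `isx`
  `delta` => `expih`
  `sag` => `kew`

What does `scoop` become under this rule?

tssgw

The output letters match the input read backwards, each shifted +4: shape reversed is epahs. Read the word backwards and shift each letter +4.
On scoop: reverse → poocs; then shift: p+4=t, o+4=s, o+4=s, c+4=g, s+4=w.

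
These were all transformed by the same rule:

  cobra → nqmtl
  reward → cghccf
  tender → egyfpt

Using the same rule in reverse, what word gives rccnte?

garlic

It's a Vigenère-style cipher with numeric key [11,2]: position i shifts by key[i mod 2].
Undoing it on rccnte: r−11=g, c−2=a, c−11=r, n−2=l, t−11=i, e−2=c.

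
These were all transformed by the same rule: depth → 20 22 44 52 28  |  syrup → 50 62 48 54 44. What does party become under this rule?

44 14 48 52 62

d(#4)→20 and e(#5)→22: differences scale by 2, so n = 2·pos + 12. Each letter becomes 2×(its alphabet position, a=1..z=26) + 12.
Applying it to party: p=16→44, a=1→14, r=18→48, t=20→52, y=25→62.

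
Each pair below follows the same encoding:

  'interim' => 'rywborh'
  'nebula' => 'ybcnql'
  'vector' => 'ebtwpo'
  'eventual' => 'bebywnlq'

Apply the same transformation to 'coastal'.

tplfwlq

i(8)→r(17) and n(13)→y(24) fit y≡17x+11 (mod 26); the inverse of 17 mod 26 is 23. Treating letters as 0–25, the rule is x ↦ 17x + 11 (mod 26).
On coastal: c(2)→17·2+11≡19=t; o(14)→17·14+11≡15=p; a(0)→17·0+11≡11=l; s(18)→17·18+11≡5=f; t(19)→17·19+11≡22=w; a(0)→17·0+11≡11=l; l(11)→17·11+11≡16=q (all mod 26).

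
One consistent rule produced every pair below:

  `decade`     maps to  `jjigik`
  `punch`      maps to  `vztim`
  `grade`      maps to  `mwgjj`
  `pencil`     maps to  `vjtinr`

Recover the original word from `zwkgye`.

treaty

Shifts by position in decade: pos 0: d→j (+6), pos 1: e→j (+5), pos 2: c→i (+6), pos 3: a→g (+6), pos 4: d→i (+5), pos 5: e→k (+6) — repeating every 3. It's a Vigenère-style cipher with numeric key [6,5,6]: position i shifts by key[i mod 3].
Reversing it on zwkgye: z−6=t, w−5=r, k−6=e, g−6=a, y−5=t, e−6=y.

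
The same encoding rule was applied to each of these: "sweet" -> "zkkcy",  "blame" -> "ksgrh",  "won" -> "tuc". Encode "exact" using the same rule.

Read the word backwards and shift each letter +6.
On exact: reverse → tcaxe; then shift: t+6=z, c+6=i, a+6=g, x+6=d, e+6=k.

zigdk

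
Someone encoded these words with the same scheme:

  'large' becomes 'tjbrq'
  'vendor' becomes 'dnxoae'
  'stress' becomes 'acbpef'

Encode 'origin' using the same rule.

wasrua

The shift increases by 1 at each position, starting from +8: 8, 9, 10, ….
On origin: o+8=w, r+9=a, i+10=s, g+11=r, i+12=u, n+13=a.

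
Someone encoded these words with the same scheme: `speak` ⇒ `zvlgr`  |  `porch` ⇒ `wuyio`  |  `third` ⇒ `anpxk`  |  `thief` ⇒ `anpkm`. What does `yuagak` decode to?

The shifts repeat in a cycle of length 2: positions 0,1,… shift by +7, +6, then the pattern repeats.
Decoding yuagak: y−7=r, u−6=o, a−7=t, g−6=a, a−7=t, k−6=e.

rotate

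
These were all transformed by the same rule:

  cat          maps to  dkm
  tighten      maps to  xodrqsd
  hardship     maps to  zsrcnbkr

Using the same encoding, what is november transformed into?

The output letters match the input read backwards, each shifted +10: cat reversed is tac. Read the word backwards and shift each letter +10.
Applying it to november: reverse → rebmevon; then shift: r+10=b, e+10=o, b+10=l, m+10=w, e+10=o, v+10=f, o+10=y, n+10=x.

bolwofyx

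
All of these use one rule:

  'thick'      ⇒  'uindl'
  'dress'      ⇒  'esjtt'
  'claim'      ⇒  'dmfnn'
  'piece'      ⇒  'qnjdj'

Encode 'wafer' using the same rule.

The shift depends on letter class: consonant t→u is +1, but vowel i→n is +5. Two shifts are in play — +5 for a/e/i/o/u, +1 for every other letter.
Applying it to wafer: w(cons)+1=x, a(vowel)+5=f, f(cons)+1=g, e(vowel)+5=j, r(cons)+1=s.

xfgjs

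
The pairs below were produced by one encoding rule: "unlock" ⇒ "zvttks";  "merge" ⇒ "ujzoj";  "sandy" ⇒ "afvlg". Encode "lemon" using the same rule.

tjutv

Two shifts are in play — +5 for a/e/i/o/u, +8 for every other letter.
On lemon: l(cons)+8=t, e(vowel)+5=j, m(cons)+8=u, o(vowel)+5=t, n(cons)+8=v.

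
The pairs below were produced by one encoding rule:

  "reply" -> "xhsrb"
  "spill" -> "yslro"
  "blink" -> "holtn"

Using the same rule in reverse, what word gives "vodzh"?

The shifts repeat in a cycle of length 3: positions 0,1,… shift by +6, +3, +3, then the pattern repeats.
Undoing it on vodzh: v−6=p, o−3=l, d−3=a, z−6=t, h−3=e.

plate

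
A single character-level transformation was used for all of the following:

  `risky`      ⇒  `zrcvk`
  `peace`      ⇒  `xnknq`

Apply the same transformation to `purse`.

xdbdq

In risky: r→z is +8, i→r is +9, s→c is +10, k→v is +11 — the shift increases by 1 each position. Letter i (0-indexed) is shifted by i+8, so successive shifts are 8, 9, 10, ….
For purse: p+8=x, u+9=d, r+10=b, s+11=d, e+12=q.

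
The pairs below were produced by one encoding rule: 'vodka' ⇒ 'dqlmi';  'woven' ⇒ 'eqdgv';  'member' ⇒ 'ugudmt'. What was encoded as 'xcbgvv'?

A repeating key of period 2 is used — shifts +8, +2 over and over.
Decoding xcbgvv: x−8=p, c−2=a, b−8=t, g−2=e, v−8=n, v−2=t.

patent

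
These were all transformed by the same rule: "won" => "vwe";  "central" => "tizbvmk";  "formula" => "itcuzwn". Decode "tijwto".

global

The output letters match the input read backwards, each shifted +8: won reversed is now. Two steps: reverse the string, then apply a Caesar shift of +8.
Decoding tijwto: shift back: t−8=l, i−8=a, j−8=b, w−8=o, t−8=l, o−8=g → labolg; then reverse → global.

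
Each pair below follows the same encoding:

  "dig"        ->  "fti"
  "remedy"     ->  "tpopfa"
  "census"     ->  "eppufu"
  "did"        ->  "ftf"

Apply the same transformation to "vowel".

The rule splits by letter class: vowels +11, consonants +2.
Applying it to vowel: v(cons)+2=x, o(vowel)+11=z, w(cons)+2=y, e(vowel)+11=p, l(cons)+2=n.

xzypn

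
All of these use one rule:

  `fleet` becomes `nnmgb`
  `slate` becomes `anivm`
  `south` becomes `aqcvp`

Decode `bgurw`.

tempo

Shifts by position in fleet: pos 0: f→n (+8), pos 1: l→n (+2), pos 2: e→m (+8), pos 3: e→g (+2) — repeating every 2. A repeating key of period 2 is used — shifts +8, +2 over and over.
Decoding bgurw: b−8=t, g−2=e, u−8=m, r−2=p, w−8=o.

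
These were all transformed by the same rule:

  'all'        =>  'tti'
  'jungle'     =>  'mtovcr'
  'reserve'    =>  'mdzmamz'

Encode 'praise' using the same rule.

The output letters match the input read backwards, each shifted +8: all reversed is lla. Two steps: reverse the string, then apply a Caesar shift of +8.
For praise: reverse → esiarp; then shift: e+8=m, s+8=a, i+8=q, a+8=i, r+8=z, p+8=x.

maqizx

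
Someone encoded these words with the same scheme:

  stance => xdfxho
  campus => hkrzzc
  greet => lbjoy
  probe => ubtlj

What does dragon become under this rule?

ibfqtx

Shifts by position in stance: pos 0: s→x (+5), pos 1: t→d (+10), pos 2: a→f (+5), pos 3: n→x (+10) — repeating every 2. It's a Vigenère-style cipher with numeric key [5,10]: position i shifts by key[i mod 2].
For dragon: d+5=i, r+10=b, a+5=f, g+10=q, o+5=t, n+10=x.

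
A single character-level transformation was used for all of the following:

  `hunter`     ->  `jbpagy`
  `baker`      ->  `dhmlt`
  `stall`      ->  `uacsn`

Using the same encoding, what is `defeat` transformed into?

Shifts by position in hunter: pos 0: h→j (+2), pos 1: u→b (+7), pos 2: n→p (+2), pos 3: t→a (+7) — repeating every 2. The shifts repeat in a cycle of length 2: positions 0,1,… shift by +2, +7, then the pattern repeats.
On defeat: d+2=f, e+7=l, f+2=h, e+7=l, a+2=c, t+7=a.

flhlca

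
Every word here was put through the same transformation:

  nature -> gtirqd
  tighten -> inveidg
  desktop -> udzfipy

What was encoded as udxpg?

demon

n(13)→g(6) and a(0)→t(19) fit y≡9x+19 (mod 26); the inverse of 9 mod 26 is 3. Each letter's alphabet position (a=0..z=25) is mapped through 9·x+19 mod 26 — an affine cipher.
Reversing it on udxpg: u(20)→3·(20−19)≡3=d; d(3)→3·(3−19)≡4=e; x(23)→3·(23−19)≡12=m; p(15)→3·(15−19)≡14=o; g(6)→3·(6−19)≡13=n (all mod 26).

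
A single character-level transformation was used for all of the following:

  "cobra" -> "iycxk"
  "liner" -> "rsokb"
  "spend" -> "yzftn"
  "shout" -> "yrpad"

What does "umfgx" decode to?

ocean

It's a Vigenère-style cipher with numeric key [6,10,1]: position i shifts by key[i mod 3].
Decoding umfgx: u−6=o, m−10=c, f−1=e, g−6=a, x−10=n.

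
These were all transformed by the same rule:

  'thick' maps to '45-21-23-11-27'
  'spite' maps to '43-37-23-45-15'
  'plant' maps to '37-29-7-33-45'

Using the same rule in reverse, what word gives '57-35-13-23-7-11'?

t(#20)→45 and h(#8)→21: differences scale by 2, so n = 2·pos + 5. The formula is n = 2×(alphabet index, a=1) + 5.
Decoding 57-35-13-23-7-11: 57→(57−5)÷2=26=z, 35→(35−5)÷2=15=o, 13→(13−5)÷2=4=d, 23→(23−5)÷2=9=i, 7→(7−5)÷2=1=a, 11→(11−5)÷2=3=c.

zodiac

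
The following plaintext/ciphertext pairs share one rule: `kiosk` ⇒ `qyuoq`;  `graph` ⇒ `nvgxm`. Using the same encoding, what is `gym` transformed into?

The output letters match the input read backwards, each shifted +6: kiosk reversed is ksoik. Two steps: reverse the string, then apply a Caesar shift of +6.
On gym: reverse → myg; then shift: m+6=s, y+6=e, g+6=m.

sem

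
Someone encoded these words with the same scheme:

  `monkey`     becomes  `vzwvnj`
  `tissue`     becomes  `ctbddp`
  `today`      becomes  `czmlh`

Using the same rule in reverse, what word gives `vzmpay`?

Shifts by position in monkey: pos 0: m→v (+9), pos 1: o→z (+11), pos 2: n→w (+9), pos 3: k→v (+11) — repeating every 2. It's a Vigenère-style cipher with numeric key [9,11]: position i shifts by key[i mod 2].
Decoding vzmpay: v−9=m, z−11=o, m−9=d, p−11=e, a−9=r, y−11=n.

modern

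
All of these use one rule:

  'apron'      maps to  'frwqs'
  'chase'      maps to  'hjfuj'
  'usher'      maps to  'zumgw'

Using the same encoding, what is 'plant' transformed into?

unfpy

Shifts by position in apron: pos 0: a→f (+5), pos 1: p→r (+2), pos 2: r→w (+5), pos 3: o→q (+2) — repeating every 2. It's a Vigenère-style cipher with numeric key [5,2]: position i shifts by key[i mod 2].
On plant: p+5=u, l+2=n, a+5=f, n+2=p, t+5=y.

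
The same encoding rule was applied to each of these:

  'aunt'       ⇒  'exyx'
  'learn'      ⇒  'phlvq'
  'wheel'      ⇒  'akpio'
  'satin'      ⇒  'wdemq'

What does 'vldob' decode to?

risky

Shifts by position in aunt: pos 0: a→e (+4), pos 1: u→x (+3), pos 2: n→y (+11), pos 3: t→x (+4) — repeating every 3. A repeating key of period 3 is used — shifts +4, +3, +11 over and over.
Reversing it on vldob: v−4=r, l−3=i, d−11=s, o−4=k, b−3=y.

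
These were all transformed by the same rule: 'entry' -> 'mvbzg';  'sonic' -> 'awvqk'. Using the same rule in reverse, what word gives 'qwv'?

Compare letters: e→m is +8, n→v is +8, t→b is +8 — a constant shift. Each letter is shifted forward by 8 in the alphabet (a Caesar shift of +8).
Undoing it on qwv: q−8=i, w−8=o, v−8=n.

ion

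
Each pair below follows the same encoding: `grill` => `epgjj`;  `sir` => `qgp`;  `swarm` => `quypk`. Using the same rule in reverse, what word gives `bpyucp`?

Each letter is shifted forward by 24 in the alphabet (a Caesar shift of +24).
Reversing it on bpyucp: b−24=d, p−24=r, y−24=a, u−24=w, c−24=e, p−24=r.

drawer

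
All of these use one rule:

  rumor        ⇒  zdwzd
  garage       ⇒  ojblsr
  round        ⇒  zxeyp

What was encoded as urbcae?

mirror

In rumor: r→z is +8, u→d is +9, m→w is +10, o→z is +11 — the shift increases by 1 each position. Each letter shifts forward by (position + 8), i.e. 8, 9, 10, … — the shift grows by one for each successive letter.
Decoding urbcae: u−8=m, r−9=i, b−10=r, c−11=r, a−12=o, e−13=r.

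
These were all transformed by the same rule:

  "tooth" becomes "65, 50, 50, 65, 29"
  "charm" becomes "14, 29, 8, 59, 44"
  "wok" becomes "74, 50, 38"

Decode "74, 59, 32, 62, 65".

wrist

The formula is n = 3×(alphabet index, a=1) + 5.
Undoing it on 74, 59, 32, 62, 65: 74→(74−5)÷3=23=w, 59→(59−5)÷3=18=r, 32→(32−5)÷3=9=i, 62→(62−5)÷3=19=s, 65→(65−5)÷3=20=t.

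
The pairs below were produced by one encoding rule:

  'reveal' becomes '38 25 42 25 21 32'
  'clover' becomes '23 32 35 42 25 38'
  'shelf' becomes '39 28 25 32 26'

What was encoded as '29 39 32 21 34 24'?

r is letter #18 and maps to 38: an offset of 20. The number is (letter's place in the alphabet, a=1) + 20.
Undoing it on 29 39 32 21 34 24: 29→(29−20)÷1=9=i, 39→(39−20)÷1=19=s, 32→(32−20)÷1=12=l, 21→(21−20)÷1=1=a, 34→(34−20)÷1=14=n, 24→(24−20)÷1=4=d.

island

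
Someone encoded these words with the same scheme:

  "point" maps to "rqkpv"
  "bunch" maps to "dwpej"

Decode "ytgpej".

Compare letters: p→r is +2, o→q is +2, i→k is +2 — a constant shift. This is a Caesar cipher with shift 2.
Undoing it on ytgpej: y−2=w, t−2=r, g−2=e, p−2=n, e−2=c, j−2=h.

wrench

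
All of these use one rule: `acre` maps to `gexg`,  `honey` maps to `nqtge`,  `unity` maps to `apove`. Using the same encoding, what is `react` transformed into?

xggez

Shifts by position in acre: pos 0: a→g (+6), pos 1: c→e (+2), pos 2: r→x (+6), pos 3: e→g (+2) — repeating every 2. The shifts repeat in a cycle of length 2: positions 0,1,… shift by +6, +2, then the pattern repeats.
For react: r+6=x, e+2=g, a+6=g, c+2=e, t+6=z.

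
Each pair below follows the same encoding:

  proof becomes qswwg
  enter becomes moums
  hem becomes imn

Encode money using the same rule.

The shift depends on letter class: consonant p→q is +1, but vowel o→w is +8. The rule splits by letter class: vowels +8, consonants +1.
On money: m(cons)+1=n, o(vowel)+8=w, n(cons)+1=o, e(vowel)+8=m, y(cons)+1=z.

nwomz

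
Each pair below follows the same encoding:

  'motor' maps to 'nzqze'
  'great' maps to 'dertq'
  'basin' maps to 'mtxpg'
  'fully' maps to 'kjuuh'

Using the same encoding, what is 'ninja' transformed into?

Each letter's alphabet position (a=0..z=25) is mapped through 19·x+19 mod 26 — an affine cipher.
Applying it to ninja: n(13)→19·13+19≡6=g; i(8)→19·8+19≡15=p; n(13)→19·13+19≡6=g; j(9)→19·9+19≡8=i; a(0)→19·0+19≡19=t (all mod 26).

gpgit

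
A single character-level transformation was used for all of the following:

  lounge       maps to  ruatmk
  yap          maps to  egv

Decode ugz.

Compare letters: l→r is +6, o→u is +6, u→a is +6 — a constant shift. This is a Caesar cipher with shift 6.
Reversing it on ugz: u−6=o, g−6=a, z−6=t.

oat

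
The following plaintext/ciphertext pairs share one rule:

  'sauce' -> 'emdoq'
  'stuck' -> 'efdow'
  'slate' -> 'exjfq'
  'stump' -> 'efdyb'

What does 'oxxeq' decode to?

close

Shifts by position in sauce: pos 0: s→e (+12), pos 1: a→m (+12), pos 2: u→d (+9), pos 3: c→o (+12), pos 4: e→q (+12) — repeating every 3. A repeating key of period 3 is used — shifts +12, +12, +9 over and over.
Undoing it on oxxeq: o−12=c, x−12=l, x−9=o, e−12=s, q−12=e.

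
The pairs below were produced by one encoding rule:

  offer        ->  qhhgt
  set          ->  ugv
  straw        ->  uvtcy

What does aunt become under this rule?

cwpv

Each letter is shifted forward by 2 in the alphabet (a Caesar shift of +2).
On aunt: a+2=c, u+2=w, n+2=p, t+2=v.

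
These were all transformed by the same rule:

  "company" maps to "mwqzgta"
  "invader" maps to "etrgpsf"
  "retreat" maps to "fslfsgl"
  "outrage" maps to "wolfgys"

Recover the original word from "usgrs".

c(2)→m(12) and o(14)→w(22) fit y≡3x+6 (mod 26); the inverse of 3 mod 26 is 9. This is an affine cipher: with a=0,…,z=25, each position x becomes (3x+6) mod 26.
Decoding usgrs: u(20)→9·(20−6)≡22=w; s(18)→9·(18−6)≡4=e; g(6)→9·(6−6)≡0=a; r(17)→9·(17−6)≡21=v; s(18)→9·(18−6)≡4=e (all mod 26).

weave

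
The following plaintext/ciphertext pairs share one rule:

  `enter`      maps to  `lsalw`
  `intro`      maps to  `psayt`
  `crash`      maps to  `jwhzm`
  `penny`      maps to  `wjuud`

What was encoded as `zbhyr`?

swarm

Shifts by position in enter: pos 0: e→l (+7), pos 1: n→s (+5), pos 2: t→a (+7), pos 3: e→l (+7), pos 4: r→w (+5) — repeating every 3. A repeating key of period 3 is used — shifts +7, +5, +7 over and over.
Undoing it on zbhyr: z−7=s, b−5=w, h−7=a, y−7=r, r−5=m.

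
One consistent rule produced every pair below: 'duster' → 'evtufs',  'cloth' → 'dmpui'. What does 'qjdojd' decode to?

Each letter is shifted forward by 1 in the alphabet (a Caesar shift of +1).
Decoding qjdojd: q−1=p, j−1=i, d−1=c, o−1=n, j−1=i, d−1=c.

picnic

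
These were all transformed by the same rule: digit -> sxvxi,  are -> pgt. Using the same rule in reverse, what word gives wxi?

hit

Compare letters: d→s is +15, i→x is +15, g→v is +15 — a constant shift. Each letter is shifted forward by 15 in the alphabet (a Caesar shift of +15).
Undoing it on wxi: w−15=h, x−15=i, i−15=t.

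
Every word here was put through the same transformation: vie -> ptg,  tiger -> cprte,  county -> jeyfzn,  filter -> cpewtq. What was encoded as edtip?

exist

Two steps: reverse the string, then apply a Caesar shift of +11.
Reversing it on edtip: shift back: e−11=t, d−11=s, t−11=i, i−11=x, p−11=e → tsixe; then reverse → exist.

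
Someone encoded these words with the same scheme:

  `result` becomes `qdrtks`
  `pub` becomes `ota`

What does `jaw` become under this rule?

izv

Compare letters: r→q is +25, e→d is +25, s→r is +25 — a constant shift. It's a constant shift of +25 (ROT25).
Applying it to jaw: j+25=i, a+25=z, w+25=v.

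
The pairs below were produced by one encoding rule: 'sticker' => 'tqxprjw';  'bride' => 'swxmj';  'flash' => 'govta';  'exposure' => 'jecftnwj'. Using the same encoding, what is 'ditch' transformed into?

mxqpa

Treating letters as 0–25, the rule is x ↦ 23x + 21 (mod 26).
For ditch: d(3)→23·3+21≡12=m; i(8)→23·8+21≡23=x; t(19)→23·19+21≡16=q; c(2)→23·2+21≡15=p; h(7)→23·7+21≡0=a (all mod 26).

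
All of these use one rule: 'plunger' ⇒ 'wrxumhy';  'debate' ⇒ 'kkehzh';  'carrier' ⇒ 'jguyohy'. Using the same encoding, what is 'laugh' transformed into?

Shifts by position in plunger: pos 0: p→w (+7), pos 1: l→r (+6), pos 2: u→x (+3), pos 3: n→u (+7), pos 4: g→m (+6), pos 5: e→h (+3) — repeating every 3. It's a Vigenère-style cipher with numeric key [7,6,3]: position i shifts by key[i mod 3].
On laugh: l+7=s, a+6=g, u+3=x, g+7=n, h+6=n.

sgxnn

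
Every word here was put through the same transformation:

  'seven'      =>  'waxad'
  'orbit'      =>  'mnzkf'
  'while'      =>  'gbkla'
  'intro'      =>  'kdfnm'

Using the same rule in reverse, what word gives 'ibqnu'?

This is an affine cipher: with a=0,…,z=25, each position x becomes (9x+16) mod 26.
Reversing it on ibqnu: i(8)→3·(8−16)≡2=c; b(1)→3·(1−16)≡7=h; q(16)→3·(16−16)≡0=a; n(13)→3·(13−16)≡17=r; u(20)→3·(20−16)≡12=m (all mod 26).

charm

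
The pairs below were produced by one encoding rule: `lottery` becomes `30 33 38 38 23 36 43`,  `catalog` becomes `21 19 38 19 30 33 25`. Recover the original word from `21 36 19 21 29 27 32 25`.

l is letter #12 and maps to 30: an offset of 18. Letters become their 1-based position plus 18 (so a→19, b→20, …).
Reversing it on 21 36 19 21 29 27 32 25: 21→(21−18)÷1=3=c, 36→(36−18)÷1=18=r, 19→(19−18)÷1=1=a, 21→(21−18)÷1=3=c, 29→(29−18)÷1=11=k, 27→(27−18)÷1=9=i, 32→(32−18)÷1=14=n, 25→(25−18)÷1=7=g.

cracking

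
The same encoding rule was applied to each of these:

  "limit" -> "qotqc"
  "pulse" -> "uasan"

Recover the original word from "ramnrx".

In limit: l→q is +5, i→o is +6, m→t is +7, i→q is +8 — the shift increases by 1 each position. Each letter shifts forward by (position + 5), i.e. 5, 6, 7, … — the shift grows by one for each successive letter.
Reversing it on ramnrx: r−5=m, a−6=u, m−7=f, n−8=f, r−9=i, x−10=n.

muffin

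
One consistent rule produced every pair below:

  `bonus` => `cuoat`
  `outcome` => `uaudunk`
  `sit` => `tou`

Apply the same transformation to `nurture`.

The shift depends on letter class: consonant b→c is +1, but vowel o→u is +6. Vowels shift forward by 6 and consonants shift forward by 1.
On nurture: n(cons)+1=o, u(vowel)+6=a, r(cons)+1=s, t(cons)+1=u, u(vowel)+6=a, r(cons)+1=s, e(vowel)+6=k.

oasuask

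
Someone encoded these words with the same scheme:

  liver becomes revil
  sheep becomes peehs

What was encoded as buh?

hub

The output letters match the input read backwards: liver reversed is revil. It's just the letters in reverse order.
Decoding buh: then reverse → hub.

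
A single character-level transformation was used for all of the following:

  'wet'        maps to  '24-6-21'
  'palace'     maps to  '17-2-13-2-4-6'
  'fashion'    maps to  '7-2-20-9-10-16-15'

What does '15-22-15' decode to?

Letters become their 1-based position plus 1 (so a→2, b→3, …).
Undoing it on 15-22-15: 15→(15−1)÷1=14=n, 22→(22−1)÷1=21=u, 15→(15−1)÷1=14=n.

nun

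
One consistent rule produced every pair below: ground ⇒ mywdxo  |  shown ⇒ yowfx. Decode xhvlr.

ranch

In ground: g→m is +6, r→y is +7, o→w is +8, u→d is +9 — the shift increases by 1 each position. Each letter shifts forward by (position + 6), i.e. 6, 7, 8, … — the shift grows by one for each successive letter.
Undoing it on xhvlr: x−6=r, h−7=a, v−8=n, l−9=c, r−10=h.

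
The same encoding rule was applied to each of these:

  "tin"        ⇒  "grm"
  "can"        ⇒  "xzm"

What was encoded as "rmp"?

ink

Each pair mirrors across the alphabet (t↔g, i↔r, n↔m): positions sum to 25. Letters are reflected about the middle of the alphabet (position → 25−position): Atbash.
Decoding rmp: r↔i, m↔n, p↔k.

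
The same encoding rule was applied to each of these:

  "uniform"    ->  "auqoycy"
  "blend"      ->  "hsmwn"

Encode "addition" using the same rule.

In uniform: u→a is +6, n→u is +7, i→q is +8, f→o is +9 — the shift increases by 1 each position. The shift increases by 1 at each position, starting from +6: 6, 7, 8, ….
For addition: a+6=g, d+7=k, d+8=l, i+9=r, t+10=d, i+11=t, o+12=a, n+13=a.

gklrdtaa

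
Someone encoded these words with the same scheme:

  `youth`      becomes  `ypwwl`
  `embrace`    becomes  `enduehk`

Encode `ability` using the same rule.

ackomye

In youth: y→y is +0, o→p is +1, u→w is +2, t→w is +3 — the shift increases by 1 each position. Each letter shifts forward by its position index (0, 1, 2, …) — the shift grows by one for each successive letter.
On ability: a+0=a, b+1=c, i+2=k, l+3=o, i+4=m, t+5=y, y+6=e.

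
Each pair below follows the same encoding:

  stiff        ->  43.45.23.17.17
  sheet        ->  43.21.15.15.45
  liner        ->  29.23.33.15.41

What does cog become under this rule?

11.35.19

The formula is n = 2×(alphabet index, a=1) + 5.
On cog: c=3→11, o=15→35, g=7→19.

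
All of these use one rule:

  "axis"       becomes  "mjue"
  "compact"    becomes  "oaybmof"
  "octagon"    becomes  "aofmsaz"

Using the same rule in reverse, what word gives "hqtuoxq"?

vehicle

Compare letters: a→m is +12, x→j is +12, i→u is +12 — a constant shift. This is a Caesar cipher with shift 12.
Undoing it on hqtuoxq: h−12=v, q−12=e, t−12=h, u−12=i, o−12=c, x−12=l, q−12=e.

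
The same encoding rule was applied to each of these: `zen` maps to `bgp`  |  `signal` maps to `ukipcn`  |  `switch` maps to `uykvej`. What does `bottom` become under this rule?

dqvvqo

Each letter is shifted forward by 2 in the alphabet (a Caesar shift of +2).
For bottom: b+2=d, o+2=q, t+2=v, t+2=v, o+2=q, m+2=o.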